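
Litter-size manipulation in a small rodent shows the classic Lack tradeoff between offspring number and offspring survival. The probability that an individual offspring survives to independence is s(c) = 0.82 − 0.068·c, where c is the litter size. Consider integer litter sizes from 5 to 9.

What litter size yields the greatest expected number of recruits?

6

Expected recruits = c × s(c):
  c=5: 5 × 0.480 = 2.400
  c=6: 6 × 0.412 = 2.472
  c=7: 7 × 0.344 = 2.408
  c=8: 8 × 0.276 = 2.208
  c=9: 9 × 0.208 = 1.872
Maximum at c = 6 (2.472 recruits).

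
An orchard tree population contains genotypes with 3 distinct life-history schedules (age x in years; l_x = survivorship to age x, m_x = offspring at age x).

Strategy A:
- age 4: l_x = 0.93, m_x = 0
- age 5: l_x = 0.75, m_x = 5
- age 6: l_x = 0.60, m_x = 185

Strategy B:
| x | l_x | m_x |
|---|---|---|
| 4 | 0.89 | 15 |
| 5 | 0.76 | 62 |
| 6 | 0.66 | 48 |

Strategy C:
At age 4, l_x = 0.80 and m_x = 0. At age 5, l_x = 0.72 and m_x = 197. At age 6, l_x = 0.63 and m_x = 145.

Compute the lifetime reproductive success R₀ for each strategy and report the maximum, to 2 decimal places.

233.19

Strategy A: R₀ = 0.93×0 + 0.75×5 + 0.60×185 = 114.7500
Strategy B: R₀ = 0.89×15 + 0.76×62 + 0.66×48 = 92.1500
Strategy C: R₀ = 0.80×0 + 0.72×197 + 0.63×145 = 233.1900
Highest R₀: strategy C with 233.1900.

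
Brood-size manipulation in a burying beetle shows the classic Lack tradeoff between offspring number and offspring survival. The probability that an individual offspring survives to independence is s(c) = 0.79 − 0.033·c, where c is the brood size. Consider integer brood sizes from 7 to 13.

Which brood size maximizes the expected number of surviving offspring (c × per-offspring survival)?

12

Expected surviving offspring = c × s(c):
  c=7: 7 × 0.559 = 3.913
  c=8: 8 × 0.526 = 4.208
  c=9: 9 × 0.493 = 4.437
  c=10: 10 × 0.460 = 4.600
  c=11: 11 × 0.427 = 4.697
  c=12: 12 × 0.394 = 4.728
  c=13: 13 × 0.361 = 4.693
Maximum at c = 12 (4.728 surviving offspring).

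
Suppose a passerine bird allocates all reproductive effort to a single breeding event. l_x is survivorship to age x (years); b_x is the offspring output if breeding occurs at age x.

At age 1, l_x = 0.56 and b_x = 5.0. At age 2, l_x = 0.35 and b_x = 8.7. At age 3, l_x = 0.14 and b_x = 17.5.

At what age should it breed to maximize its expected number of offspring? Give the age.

Expected offspring if breeding at age x = l_x × b_x:
  age 1: 0.56 × 5.0 = 2.800
  age 2: 0.35 × 8.7 = 3.045
  age 3: 0.14 × 17.5 = 2.450
Maximum at age 2 (3.045).

2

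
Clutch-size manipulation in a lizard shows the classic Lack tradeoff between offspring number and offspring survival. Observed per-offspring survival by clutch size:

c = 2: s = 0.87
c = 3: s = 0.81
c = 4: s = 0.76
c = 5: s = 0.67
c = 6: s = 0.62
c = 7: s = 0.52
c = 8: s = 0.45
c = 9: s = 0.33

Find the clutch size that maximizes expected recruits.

6

Expected recruits = c × s(c):
  c=2: 2 × 0.87 = 1.740
  c=3: 3 × 0.81 = 2.430
  c=4: 4 × 0.76 = 3.040
  c=5: 5 × 0.67 = 3.350
  c=6: 6 × 0.62 = 3.720
  c=7: 7 × 0.52 = 3.640
  c=8: 8 × 0.45 = 3.600
  c=9: 9 × 0.33 = 2.970
Maximum at c = 6 (3.720 recruits).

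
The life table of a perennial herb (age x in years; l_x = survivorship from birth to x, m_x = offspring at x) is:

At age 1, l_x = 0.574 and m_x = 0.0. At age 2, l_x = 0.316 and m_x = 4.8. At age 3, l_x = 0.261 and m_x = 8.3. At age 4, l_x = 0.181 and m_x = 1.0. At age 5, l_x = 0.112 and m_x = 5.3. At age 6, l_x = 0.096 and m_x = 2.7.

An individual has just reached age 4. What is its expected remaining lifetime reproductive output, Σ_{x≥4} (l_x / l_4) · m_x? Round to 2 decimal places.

l_4 = 0.181. Conditional survival from age 4 to x is l_x / l_4.
  x=4: (0.181/0.181) × 1.0 = 1.0000
  x=5: (0.112/0.181) × 5.3 = 3.2796
  x=6: (0.096/0.181) × 2.7 = 1.4320
Sum = 1.0000 + 3.2796 + 1.4320 = 5.7116

5.71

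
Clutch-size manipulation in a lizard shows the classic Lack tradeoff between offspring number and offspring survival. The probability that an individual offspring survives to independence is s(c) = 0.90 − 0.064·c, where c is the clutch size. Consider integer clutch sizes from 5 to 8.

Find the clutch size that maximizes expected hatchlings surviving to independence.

Expected hatchlings surviving to independence = c × s(c):
  c=5: 5 × 0.580 = 2.900
  c=6: 6 × 0.516 = 3.096
  c=7: 7 × 0.452 = 3.164
  c=8: 8 × 0.388 = 3.104
Maximum at c = 7 (3.164 hatchlings surviving to independence).

7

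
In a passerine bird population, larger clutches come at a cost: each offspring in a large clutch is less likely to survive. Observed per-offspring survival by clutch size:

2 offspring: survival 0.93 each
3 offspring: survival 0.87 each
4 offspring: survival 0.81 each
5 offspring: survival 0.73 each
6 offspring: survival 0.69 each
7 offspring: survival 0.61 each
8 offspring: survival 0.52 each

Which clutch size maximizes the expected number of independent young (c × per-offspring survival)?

Expected independent young = c × s(c):
  c=2: 2 × 0.93 = 1.860
  c=3: 3 × 0.87 = 2.610
  c=4: 4 × 0.81 = 3.240
  c=5: 5 × 0.73 = 3.650
  c=6: 6 × 0.69 = 4.140
  c=7: 7 × 0.61 = 4.270
  c=8: 8 × 0.52 = 4.160
Maximum at c = 7 (4.270 independent young).

7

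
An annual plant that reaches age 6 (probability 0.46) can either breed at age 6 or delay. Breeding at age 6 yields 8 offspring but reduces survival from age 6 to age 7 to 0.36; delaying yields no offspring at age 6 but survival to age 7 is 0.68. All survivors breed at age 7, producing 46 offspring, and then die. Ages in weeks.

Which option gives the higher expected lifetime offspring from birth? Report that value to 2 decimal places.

breed at age 6: R₀ = 0.46 × (8 + 0.36 × 46) = 0.46 × 24.5600 = 11.2976
delay to age 7: R₀ = 0.46 × (0.68 × 46) = 0.46 × 31.2800 = 14.3888
Higher: delay to age 7 (14.3888).

14.39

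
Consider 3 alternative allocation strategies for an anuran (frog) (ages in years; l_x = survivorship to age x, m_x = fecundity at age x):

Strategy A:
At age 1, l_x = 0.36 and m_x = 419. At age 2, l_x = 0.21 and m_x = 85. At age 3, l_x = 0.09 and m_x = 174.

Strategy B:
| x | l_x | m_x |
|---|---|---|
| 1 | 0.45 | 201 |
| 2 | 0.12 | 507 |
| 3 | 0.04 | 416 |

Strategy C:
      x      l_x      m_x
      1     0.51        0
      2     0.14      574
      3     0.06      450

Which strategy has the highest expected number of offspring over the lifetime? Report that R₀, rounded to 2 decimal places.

Strategy A: R₀ = 0.36×419 + 0.21×85 + 0.09×174 = 184.3500
Strategy B: R₀ = 0.45×201 + 0.12×507 + 0.04×416 = 167.9300
Strategy C: R₀ = 0.51×0 + 0.14×574 + 0.06×450 = 107.3600
Highest R₀: strategy A with 184.3500.

184.35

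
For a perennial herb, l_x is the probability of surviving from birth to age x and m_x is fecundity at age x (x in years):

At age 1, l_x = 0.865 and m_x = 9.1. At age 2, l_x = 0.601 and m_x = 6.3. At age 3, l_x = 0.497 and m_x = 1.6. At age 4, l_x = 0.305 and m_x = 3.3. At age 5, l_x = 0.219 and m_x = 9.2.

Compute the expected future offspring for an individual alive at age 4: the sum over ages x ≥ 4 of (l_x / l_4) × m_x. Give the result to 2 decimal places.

l_4 = 0.305. Conditional survival from age 4 to x is l_x / l_4.
  x=4: (0.305/0.305) × 3.3 = 3.3000
  x=5: (0.219/0.305) × 9.2 = 6.6059
Sum = 3.3000 + 6.6059 = 9.9059

9.91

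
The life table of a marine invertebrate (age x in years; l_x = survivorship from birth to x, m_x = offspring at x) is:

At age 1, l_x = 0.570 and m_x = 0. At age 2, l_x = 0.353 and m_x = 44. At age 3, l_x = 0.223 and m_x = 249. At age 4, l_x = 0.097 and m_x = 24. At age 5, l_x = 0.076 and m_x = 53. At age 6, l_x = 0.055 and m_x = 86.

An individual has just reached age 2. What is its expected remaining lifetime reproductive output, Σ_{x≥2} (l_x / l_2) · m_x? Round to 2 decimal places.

l_2 = 0.353. Conditional survival from age 2 to x is l_x / l_2.
  x=2: (0.353/0.353) × 44 = 44.0000
  x=3: (0.223/0.353) × 249 = 157.3003
  x=4: (0.097/0.353) × 24 = 6.5949
  x=5: (0.076/0.353) × 53 = 11.4108
  x=6: (0.055/0.353) × 86 = 13.3994
Sum = 44.0000 + 157.3003 + 6.5949 + 11.4108 + 13.3994 = 232.7054

232.71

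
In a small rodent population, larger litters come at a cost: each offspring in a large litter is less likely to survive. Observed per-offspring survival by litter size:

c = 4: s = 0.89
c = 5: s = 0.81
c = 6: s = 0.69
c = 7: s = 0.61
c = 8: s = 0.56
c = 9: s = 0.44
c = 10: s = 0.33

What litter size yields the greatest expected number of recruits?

Expected recruits = c × s(c):
  c=4: 4 × 0.89 = 3.560
  c=5: 5 × 0.81 = 4.050
  c=6: 6 × 0.69 = 4.140
  c=7: 7 × 0.61 = 4.270
  c=8: 8 × 0.56 = 4.480
  c=9: 9 × 0.44 = 3.960
  c=10: 10 × 0.33 = 3.300
Maximum at c = 8 (4.480 recruits).

8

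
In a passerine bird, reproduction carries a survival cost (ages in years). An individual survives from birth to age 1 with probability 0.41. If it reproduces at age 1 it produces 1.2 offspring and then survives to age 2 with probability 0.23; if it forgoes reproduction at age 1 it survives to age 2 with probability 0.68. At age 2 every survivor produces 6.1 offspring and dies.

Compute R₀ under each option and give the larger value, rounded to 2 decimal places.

1.70

breed at age 1: R₀ = 0.41 × (1.2 + 0.23 × 6.1) = 0.41 × 2.6030 = 1.0672
delay to age 2: R₀ = 0.41 × (0.68 × 6.1) = 0.41 × 4.1480 = 1.7007
Higher: delay to age 2 (1.7007).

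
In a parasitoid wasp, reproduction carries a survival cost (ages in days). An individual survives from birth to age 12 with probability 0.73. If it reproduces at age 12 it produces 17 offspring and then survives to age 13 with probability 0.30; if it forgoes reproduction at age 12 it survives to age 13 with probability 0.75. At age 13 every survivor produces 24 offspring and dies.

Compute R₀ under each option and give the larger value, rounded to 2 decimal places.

17.67

breed at age 12: R₀ = 0.73 × (17 + 0.30 × 24) = 0.73 × 24.2000 = 17.6660
delay to age 13: R₀ = 0.73 × (0.75 × 24) = 0.73 × 18.0000 = 13.1400
Higher: breed at age 12 (17.6660).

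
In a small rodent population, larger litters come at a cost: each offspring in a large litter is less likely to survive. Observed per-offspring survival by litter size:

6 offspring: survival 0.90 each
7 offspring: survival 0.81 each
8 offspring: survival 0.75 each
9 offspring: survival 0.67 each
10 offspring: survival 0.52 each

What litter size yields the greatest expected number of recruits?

9

Expected recruits = c × s(c):
  c=6: 6 × 0.90 = 5.400
  c=7: 7 × 0.81 = 5.670
  c=8: 8 × 0.75 = 6.000
  c=9: 9 × 0.67 = 6.030
  c=10: 10 × 0.52 = 5.200
Maximum at c = 9 (6.030 recruits).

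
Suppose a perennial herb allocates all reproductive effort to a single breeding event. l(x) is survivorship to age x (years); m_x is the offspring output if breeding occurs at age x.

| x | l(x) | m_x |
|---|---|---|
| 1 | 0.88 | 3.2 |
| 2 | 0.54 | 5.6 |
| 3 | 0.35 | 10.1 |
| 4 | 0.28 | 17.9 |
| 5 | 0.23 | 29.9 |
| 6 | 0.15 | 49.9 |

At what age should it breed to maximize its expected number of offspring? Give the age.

6

Expected offspring if breeding at age x = l(x) × m_x:
  age 1: 0.88 × 3.2 = 2.816
  age 2: 0.54 × 5.6 = 3.024
  age 3: 0.35 × 10.1 = 3.535
  age 4: 0.28 × 17.9 = 5.012
  age 5: 0.23 × 29.9 = 6.877
  age 6: 0.15 × 49.9 = 7.485
Maximum at age 6 (7.485).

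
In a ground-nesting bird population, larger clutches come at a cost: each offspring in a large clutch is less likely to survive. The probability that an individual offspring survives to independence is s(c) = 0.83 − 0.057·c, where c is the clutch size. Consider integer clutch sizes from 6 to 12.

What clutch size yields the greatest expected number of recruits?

Expected recruits = c × s(c):
  c=6: 6 × 0.488 = 2.928
  c=7: 7 × 0.431 = 3.017
  c=8: 8 × 0.374 = 2.992
  c=9: 9 × 0.317 = 2.853
  c=10: 10 × 0.260 = 2.600
  c=11: 11 × 0.203 = 2.233
  c=12: 12 × 0.146 = 1.752
Maximum at c = 7 (3.017 recruits).

7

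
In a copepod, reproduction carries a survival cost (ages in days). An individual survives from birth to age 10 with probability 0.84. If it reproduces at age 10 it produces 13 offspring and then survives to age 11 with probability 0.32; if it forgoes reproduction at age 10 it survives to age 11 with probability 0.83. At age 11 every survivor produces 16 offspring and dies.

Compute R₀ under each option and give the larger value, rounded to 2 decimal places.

15.22

breed at age 10: R₀ = 0.84 × (13 + 0.32 × 16) = 0.84 × 18.1200 = 15.2208
delay to age 11: R₀ = 0.84 × (0.83 × 16) = 0.84 × 13.2800 = 11.1552
Higher: breed at age 10 (15.2208).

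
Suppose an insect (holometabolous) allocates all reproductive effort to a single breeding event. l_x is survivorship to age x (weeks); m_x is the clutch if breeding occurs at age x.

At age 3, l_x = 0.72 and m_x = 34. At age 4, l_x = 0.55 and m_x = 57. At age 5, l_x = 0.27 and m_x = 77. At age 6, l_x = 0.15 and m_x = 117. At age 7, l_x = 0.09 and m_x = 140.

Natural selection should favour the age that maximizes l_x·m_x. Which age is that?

Expected offspring if breeding at age x = l_x × m_x:
  age 3: 0.72 × 34 = 24.480
  age 4: 0.55 × 57 = 31.350
  age 5: 0.27 × 77 = 20.790
  age 6: 0.15 × 117 = 17.550
  age 7: 0.09 × 140 = 12.600
Maximum at age 4 (31.350).

4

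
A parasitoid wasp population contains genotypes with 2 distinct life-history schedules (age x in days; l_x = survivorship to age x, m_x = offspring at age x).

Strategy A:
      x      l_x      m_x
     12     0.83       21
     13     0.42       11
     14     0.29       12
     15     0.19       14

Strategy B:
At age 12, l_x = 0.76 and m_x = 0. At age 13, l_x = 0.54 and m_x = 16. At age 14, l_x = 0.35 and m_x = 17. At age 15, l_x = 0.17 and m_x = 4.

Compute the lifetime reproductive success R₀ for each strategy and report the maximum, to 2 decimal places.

Strategy A: R₀ = 0.83×21 + 0.42×11 + 0.29×12 + 0.19×14 = 28.1900
Strategy B: R₀ = 0.76×0 + 0.54×16 + 0.35×17 + 0.17×4 = 15.2700
Highest R₀: strategy A with 28.1900.

28.19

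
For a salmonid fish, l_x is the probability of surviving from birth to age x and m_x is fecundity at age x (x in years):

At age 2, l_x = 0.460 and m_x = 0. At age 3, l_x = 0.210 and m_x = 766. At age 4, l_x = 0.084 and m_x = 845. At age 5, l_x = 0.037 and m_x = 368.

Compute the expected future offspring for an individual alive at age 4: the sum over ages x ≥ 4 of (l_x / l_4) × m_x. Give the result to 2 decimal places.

l_4 = 0.084. Conditional survival from age 4 to x is l_x / l_4.
  x=4: (0.084/0.084) × 845 = 845.0000
  x=5: (0.037/0.084) × 368 = 162.0952
Sum = 845.0000 + 162.0952 = 1007.0952

1007.10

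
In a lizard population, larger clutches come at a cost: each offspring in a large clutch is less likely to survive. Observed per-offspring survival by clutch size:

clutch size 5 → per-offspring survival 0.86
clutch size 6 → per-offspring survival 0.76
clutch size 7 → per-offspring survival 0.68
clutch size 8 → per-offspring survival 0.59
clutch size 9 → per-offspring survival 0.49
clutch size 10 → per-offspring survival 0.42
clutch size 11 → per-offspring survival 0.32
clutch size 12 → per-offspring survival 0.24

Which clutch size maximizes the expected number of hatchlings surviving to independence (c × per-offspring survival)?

Expected hatchlings surviving to independence = c × s(c):
  c=5: 5 × 0.86 = 4.300
  c=6: 6 × 0.76 = 4.560
  c=7: 7 × 0.68 = 4.760
  c=8: 8 × 0.59 = 4.720
  c=9: 9 × 0.49 = 4.410
  c=10: 10 × 0.42 = 4.200
  c=11: 11 × 0.32 = 3.520
  c=12: 12 × 0.24 = 2.880
Maximum at c = 7 (4.760 hatchlings surviving to independence).

7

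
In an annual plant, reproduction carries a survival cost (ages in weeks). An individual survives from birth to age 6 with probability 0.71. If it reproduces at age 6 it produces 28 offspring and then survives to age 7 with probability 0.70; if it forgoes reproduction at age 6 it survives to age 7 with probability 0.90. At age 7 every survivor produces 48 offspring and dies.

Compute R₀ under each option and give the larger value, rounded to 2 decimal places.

breed at age 6: R₀ = 0.71 × (28 + 0.70 × 48) = 0.71 × 61.6000 = 43.7360
delay to age 7: R₀ = 0.71 × (0.90 × 48) = 0.71 × 43.2000 = 30.6720
Higher: breed at age 6 (43.7360).

43.74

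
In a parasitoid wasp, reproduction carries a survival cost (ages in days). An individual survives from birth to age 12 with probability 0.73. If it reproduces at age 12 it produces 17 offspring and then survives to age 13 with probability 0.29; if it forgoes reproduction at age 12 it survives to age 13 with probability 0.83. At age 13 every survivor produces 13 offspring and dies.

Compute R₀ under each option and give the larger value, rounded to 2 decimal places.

15.16

breed at age 12: R₀ = 0.73 × (17 + 0.29 × 13) = 0.73 × 20.7700 = 15.1621
delay to age 13: R₀ = 0.73 × (0.83 × 13) = 0.73 × 10.7900 = 7.8767
Higher: breed at age 12 (15.1621).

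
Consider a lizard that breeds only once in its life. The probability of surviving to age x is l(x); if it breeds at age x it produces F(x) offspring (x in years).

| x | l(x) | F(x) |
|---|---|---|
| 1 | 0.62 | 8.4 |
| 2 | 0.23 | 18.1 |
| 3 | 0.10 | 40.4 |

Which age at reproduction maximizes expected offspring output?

Expected offspring if breeding at age x = l(x) × F(x):
  age 1: 0.62 × 8.4 = 5.208
  age 2: 0.23 × 18.1 = 4.163
  age 3: 0.10 × 40.4 = 4.040
Maximum at age 1 (5.208).

1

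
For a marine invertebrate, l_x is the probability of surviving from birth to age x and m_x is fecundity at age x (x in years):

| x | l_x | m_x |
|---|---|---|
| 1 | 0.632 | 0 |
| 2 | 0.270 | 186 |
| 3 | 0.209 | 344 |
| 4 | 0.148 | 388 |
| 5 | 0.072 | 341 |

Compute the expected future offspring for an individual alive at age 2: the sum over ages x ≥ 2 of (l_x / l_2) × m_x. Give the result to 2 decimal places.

755.90

l_2 = 0.270. Conditional survival from age 2 to x is l_x / l_2.
  x=2: (0.270/0.270) × 186 = 186.0000
  x=3: (0.209/0.270) × 344 = 266.2815
  x=4: (0.148/0.270) × 388 = 212.6815
  x=5: (0.072/0.270) × 341 = 90.9333
Sum = 186.0000 + 266.2815 + 212.6815 + 90.9333 = 755.8963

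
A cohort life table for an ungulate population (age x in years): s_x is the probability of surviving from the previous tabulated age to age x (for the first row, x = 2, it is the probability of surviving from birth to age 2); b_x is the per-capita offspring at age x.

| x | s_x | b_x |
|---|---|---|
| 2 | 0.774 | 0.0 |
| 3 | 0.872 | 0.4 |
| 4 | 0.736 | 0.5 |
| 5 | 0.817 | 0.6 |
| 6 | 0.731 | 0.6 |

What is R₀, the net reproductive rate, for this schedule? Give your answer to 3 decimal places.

Survivorship from birth: l_x = s_2·s_3·…·s_x.
  l_2 = 0.77400
  l_3 = 0.67493
  l_4 = 0.49675
  l_5 = 0.40584
  l_6 = 0.29667
R₀ = Σ l_x b_x:
  age 2: 0.77400 × 0.0 = 0.0000
  age 3: 0.67493 × 0.4 = 0.2700
  age 4: 0.49675 × 0.5 = 0.2484
  age 5: 0.40584 × 0.6 = 0.2435
  age 6: 0.29667 × 0.6 = 0.1780
R₀ = 0.0000 + 0.2700 + 0.2484 + 0.2435 + 0.1780 = 0.9399

0.940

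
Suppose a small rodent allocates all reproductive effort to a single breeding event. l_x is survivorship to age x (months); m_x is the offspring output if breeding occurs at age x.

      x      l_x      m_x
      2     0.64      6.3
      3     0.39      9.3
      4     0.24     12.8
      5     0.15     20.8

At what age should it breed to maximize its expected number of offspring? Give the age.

2

Expected offspring if breeding at age x = l_x × m_x:
  age 2: 0.64 × 6.3 = 4.032
  age 3: 0.39 × 9.3 = 3.627
  age 4: 0.24 × 12.8 = 3.072
  age 5: 0.15 × 20.8 = 3.120
Maximum at age 2 (4.032).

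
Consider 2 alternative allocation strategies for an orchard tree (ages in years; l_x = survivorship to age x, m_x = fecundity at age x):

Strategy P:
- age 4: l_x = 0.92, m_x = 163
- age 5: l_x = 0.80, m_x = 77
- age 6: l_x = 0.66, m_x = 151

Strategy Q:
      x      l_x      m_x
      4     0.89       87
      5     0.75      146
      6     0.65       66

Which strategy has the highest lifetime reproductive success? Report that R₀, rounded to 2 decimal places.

Strategy P: R₀ = 0.92×163 + 0.80×77 + 0.66×151 = 311.2200
Strategy Q: R₀ = 0.89×87 + 0.75×146 + 0.65×66 = 229.8300
Highest R₀: strategy P with 311.2200.

311.22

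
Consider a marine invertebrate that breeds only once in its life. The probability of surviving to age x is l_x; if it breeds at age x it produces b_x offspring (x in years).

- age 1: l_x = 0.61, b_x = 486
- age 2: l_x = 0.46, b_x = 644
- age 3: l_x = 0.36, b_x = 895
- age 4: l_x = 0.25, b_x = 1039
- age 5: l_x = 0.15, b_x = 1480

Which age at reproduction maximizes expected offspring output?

3

Expected offspring if breeding at age x = l_x × b_x:
  age 1: 0.61 × 486 = 296.460
  age 2: 0.46 × 644 = 296.240
  age 3: 0.36 × 895 = 322.200
  age 4: 0.25 × 1039 = 259.750
  age 5: 0.15 × 1480 = 222.000
Maximum at age 3 (322.200).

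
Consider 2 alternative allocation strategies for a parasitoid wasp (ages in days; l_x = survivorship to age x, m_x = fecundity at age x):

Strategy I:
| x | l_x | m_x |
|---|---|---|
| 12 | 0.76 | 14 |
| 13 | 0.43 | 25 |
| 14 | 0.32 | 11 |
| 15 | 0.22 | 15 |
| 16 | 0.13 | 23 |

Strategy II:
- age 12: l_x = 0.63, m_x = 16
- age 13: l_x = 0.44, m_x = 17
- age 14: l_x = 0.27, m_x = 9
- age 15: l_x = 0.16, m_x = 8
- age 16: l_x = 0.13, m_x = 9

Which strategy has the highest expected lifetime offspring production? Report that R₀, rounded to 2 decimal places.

Strategy I: R₀ = 0.76×14 + 0.43×25 + 0.32×11 + 0.22×15 + 0.13×23 = 31.2000
Strategy II: R₀ = 0.63×16 + 0.44×17 + 0.27×9 + 0.16×8 + 0.13×9 = 22.4400
Highest R₀: strategy I with 31.2000.

31.20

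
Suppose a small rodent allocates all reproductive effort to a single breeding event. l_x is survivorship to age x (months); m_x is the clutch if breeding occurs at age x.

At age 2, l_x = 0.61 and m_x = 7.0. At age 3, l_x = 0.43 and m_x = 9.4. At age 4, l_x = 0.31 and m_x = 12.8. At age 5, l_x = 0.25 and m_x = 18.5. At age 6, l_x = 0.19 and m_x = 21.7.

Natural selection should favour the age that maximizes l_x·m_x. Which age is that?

5

Expected offspring if breeding at age x = l_x × m_x:
  age 2: 0.61 × 7.0 = 4.270
  age 3: 0.43 × 9.4 = 4.042
  age 4: 0.31 × 12.8 = 3.968
  age 5: 0.25 × 18.5 = 4.625
  age 6: 0.19 × 21.7 = 4.123
Maximum at age 5 (4.625).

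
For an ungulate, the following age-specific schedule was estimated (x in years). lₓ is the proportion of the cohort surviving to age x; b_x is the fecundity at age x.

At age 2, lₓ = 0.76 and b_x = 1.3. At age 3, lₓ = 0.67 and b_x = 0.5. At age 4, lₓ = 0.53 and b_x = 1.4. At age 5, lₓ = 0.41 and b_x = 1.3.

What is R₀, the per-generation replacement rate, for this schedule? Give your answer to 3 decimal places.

R₀ = Σ lₓ b_x:
  age 2: 0.76 × 1.3 = 0.9880
  age 3: 0.67 × 0.5 = 0.3350
  age 4: 0.53 × 1.4 = 0.7420
  age 5: 0.41 × 1.3 = 0.5330
R₀ = 0.9880 + 0.3350 + 0.7420 + 0.5330 = 2.5980

2.598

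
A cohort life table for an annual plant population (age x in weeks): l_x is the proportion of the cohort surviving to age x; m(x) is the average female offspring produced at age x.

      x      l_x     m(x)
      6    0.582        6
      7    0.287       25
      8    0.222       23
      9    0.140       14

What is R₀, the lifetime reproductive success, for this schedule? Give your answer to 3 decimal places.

R₀ = Σ l_x m(x):
  age 6: 0.582 × 6 = 3.4920
  age 7: 0.287 × 25 = 7.1750
  age 8: 0.222 × 23 = 5.1060
  age 9: 0.140 × 14 = 1.9600
R₀ = 3.4920 + 7.1750 + 5.1060 + 1.9600 = 17.7330

17.733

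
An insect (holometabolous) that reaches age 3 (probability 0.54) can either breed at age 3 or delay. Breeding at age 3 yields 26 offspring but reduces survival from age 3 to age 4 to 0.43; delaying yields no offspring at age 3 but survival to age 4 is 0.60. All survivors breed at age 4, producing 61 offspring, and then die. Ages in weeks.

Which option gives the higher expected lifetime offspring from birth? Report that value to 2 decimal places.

28.20

breed at age 3: R₀ = 0.54 × (26 + 0.43 × 61) = 0.54 × 52.2300 = 28.2042
delay to age 4: R₀ = 0.54 × (0.60 × 61) = 0.54 × 36.6000 = 19.7640
Higher: breed at age 3 (28.2042).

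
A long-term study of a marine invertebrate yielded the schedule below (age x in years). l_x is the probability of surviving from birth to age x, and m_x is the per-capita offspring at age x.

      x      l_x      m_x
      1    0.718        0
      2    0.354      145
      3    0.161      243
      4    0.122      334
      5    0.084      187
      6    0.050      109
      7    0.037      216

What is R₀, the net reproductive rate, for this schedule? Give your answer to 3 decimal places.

R₀ = Σ l_x m_x:
  age 1: 0.718 × 0 = 0.0000
  age 2: 0.354 × 145 = 51.3300
  age 3: 0.161 × 243 = 39.1230
  age 4: 0.122 × 334 = 40.7480
  age 5: 0.084 × 187 = 15.7080
  age 6: 0.050 × 109 = 5.4500
  age 7: 0.037 × 216 = 7.9920
R₀ = 0.0000 + 51.3300 + 39.1230 + 40.7480 + 15.7080 + 5.4500 + 7.9920 = 160.3510

160.351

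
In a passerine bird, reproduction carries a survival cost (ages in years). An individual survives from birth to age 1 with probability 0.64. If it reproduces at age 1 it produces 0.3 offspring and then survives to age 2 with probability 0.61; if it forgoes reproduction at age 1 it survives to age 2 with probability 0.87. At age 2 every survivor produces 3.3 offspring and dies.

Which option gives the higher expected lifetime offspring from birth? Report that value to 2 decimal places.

breed at age 1: R₀ = 0.64 × (0.3 + 0.61 × 3.3) = 0.64 × 2.3130 = 1.4803
delay to age 2: R₀ = 0.64 × (0.87 × 3.3) = 0.64 × 2.8710 = 1.8374
Higher: delay to age 2 (1.8374).

1.84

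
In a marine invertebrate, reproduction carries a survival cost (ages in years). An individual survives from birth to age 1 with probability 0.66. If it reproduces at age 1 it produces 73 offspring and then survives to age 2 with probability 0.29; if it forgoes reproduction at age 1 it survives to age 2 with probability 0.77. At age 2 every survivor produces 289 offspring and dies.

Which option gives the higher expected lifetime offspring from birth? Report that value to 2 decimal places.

breed at age 1: R₀ = 0.66 × (73 + 0.29 × 289) = 0.66 × 156.8100 = 103.4946
delay to age 2: R₀ = 0.66 × (0.77 × 289) = 0.66 × 222.5300 = 146.8698
Higher: delay to age 2 (146.8698).

146.87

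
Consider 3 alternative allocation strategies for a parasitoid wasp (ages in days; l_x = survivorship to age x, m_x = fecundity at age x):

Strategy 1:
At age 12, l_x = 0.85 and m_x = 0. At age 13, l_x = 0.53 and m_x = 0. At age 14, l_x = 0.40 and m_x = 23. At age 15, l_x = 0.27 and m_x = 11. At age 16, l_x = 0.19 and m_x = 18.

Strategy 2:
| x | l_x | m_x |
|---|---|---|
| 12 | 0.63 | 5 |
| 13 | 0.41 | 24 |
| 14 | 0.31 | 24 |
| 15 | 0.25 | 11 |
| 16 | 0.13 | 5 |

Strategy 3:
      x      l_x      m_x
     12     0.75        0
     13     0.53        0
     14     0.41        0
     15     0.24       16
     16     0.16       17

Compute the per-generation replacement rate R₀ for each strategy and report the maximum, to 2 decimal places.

Strategy 1: R₀ = 0.85×0 + 0.53×0 + 0.40×23 + 0.27×11 + 0.19×18 = 15.5900
Strategy 2: R₀ = 0.63×5 + 0.41×24 + 0.31×24 + 0.25×11 + 0.13×5 = 23.8300
Strategy 3: R₀ = 0.75×0 + 0.53×0 + 0.41×0 + 0.24×16 + 0.16×17 = 6.5600
Highest R₀: strategy 2 with 23.8300.

23.83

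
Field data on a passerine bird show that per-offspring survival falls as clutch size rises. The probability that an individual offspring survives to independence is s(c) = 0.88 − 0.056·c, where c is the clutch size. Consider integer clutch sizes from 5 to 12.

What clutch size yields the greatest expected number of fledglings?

8

Expected fledglings = c × s(c):
  c=5: 5 × 0.600 = 3.000
  c=6: 6 × 0.544 = 3.264
  c=7: 7 × 0.488 = 3.416
  c=8: 8 × 0.432 = 3.456
  c=9: 9 × 0.376 = 3.384
  c=10: 10 × 0.320 = 3.200
  c=11: 11 × 0.264 = 2.904
  c=12: 12 × 0.208 = 2.496
Maximum at c = 8 (3.456 fledglings).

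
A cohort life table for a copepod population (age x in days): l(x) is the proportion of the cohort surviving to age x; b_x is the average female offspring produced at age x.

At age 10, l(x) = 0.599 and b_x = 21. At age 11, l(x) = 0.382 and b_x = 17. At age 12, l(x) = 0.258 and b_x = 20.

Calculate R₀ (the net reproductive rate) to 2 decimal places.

R₀ = Σ l(x) b_x:
  age 10: 0.599 × 21 = 12.5790
  age 11: 0.382 × 17 = 6.4940
  age 12: 0.258 × 20 = 5.1600
R₀ = 12.5790 + 6.4940 + 5.1600 = 24.2330

24.23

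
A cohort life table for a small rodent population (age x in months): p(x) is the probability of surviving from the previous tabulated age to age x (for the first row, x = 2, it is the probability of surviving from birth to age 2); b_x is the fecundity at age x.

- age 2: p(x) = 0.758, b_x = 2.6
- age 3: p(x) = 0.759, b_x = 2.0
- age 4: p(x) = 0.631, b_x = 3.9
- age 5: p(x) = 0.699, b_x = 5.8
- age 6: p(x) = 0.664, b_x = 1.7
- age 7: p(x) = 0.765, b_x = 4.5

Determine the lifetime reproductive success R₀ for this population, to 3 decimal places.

6.876

Survivorship from birth: l_x = p_2·p_3·…·p_x.
  l_2 = 0.75800
  l_3 = 0.57532
  l_4 = 0.36303
  l_5 = 0.25376
  l_6 = 0.16849
  l_7 = 0.12890
R₀ = Σ l_x b_x:
  age 2: 0.75800 × 2.6 = 1.9708
  age 3: 0.57532 × 2.0 = 1.1506
  age 4: 0.36303 × 3.9 = 1.4158
  age 5: 0.25376 × 5.8 = 1.4718
  age 6: 0.16849 × 1.7 = 0.2864
  age 7: 0.12890 × 4.5 = 0.5800
R₀ = 1.9708 + 1.1506 + 1.4158 + 1.4718 + 0.2864 + 0.5800 = 6.8755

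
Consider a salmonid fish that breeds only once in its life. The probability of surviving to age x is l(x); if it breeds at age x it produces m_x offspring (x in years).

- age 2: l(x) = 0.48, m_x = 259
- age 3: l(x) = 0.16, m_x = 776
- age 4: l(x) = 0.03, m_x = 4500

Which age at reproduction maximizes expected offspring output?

Expected offspring if breeding at age x = l(x) × m_x:
  age 2: 0.48 × 259 = 124.320
  age 3: 0.16 × 776 = 124.160
  age 4: 0.03 × 4500 = 135.000
Maximum at age 4 (135.000).

4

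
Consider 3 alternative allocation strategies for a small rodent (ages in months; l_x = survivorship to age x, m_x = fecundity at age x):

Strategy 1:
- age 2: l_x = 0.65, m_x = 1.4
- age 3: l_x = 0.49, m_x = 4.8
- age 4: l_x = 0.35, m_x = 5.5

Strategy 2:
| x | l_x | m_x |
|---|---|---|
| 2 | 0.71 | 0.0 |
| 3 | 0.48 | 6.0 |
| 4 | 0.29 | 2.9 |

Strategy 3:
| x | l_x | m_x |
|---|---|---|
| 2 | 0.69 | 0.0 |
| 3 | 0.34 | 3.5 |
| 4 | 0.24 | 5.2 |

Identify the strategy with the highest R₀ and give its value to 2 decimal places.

5.19

Strategy 1: R₀ = 0.65×1.4 + 0.49×4.8 + 0.35×5.5 = 5.1870
Strategy 2: R₀ = 0.71×0.0 + 0.48×6.0 + 0.29×2.9 = 3.7210
Strategy 3: R₀ = 0.69×0.0 + 0.34×3.5 + 0.24×5.2 = 2.4380
Highest R₀: strategy 1 with 5.1870.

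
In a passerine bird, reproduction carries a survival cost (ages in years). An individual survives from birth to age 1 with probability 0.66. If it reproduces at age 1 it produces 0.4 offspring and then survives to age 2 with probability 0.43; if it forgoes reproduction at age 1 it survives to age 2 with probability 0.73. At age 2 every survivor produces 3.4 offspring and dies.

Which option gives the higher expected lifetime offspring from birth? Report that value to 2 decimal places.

1.64

breed at age 1: R₀ = 0.66 × (0.4 + 0.43 × 3.4) = 0.66 × 1.8620 = 1.2289
delay to age 2: R₀ = 0.66 × (0.73 × 3.4) = 0.66 × 2.4820 = 1.6381
Higher: delay to age 2 (1.6381).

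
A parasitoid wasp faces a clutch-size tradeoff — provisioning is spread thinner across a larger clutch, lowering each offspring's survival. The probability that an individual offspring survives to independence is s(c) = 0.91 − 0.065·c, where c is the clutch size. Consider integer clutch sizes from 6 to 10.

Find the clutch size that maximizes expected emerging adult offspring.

7

Expected emerging adult offspring = c × s(c):
  c=6: 6 × 0.520 = 3.120
  c=7: 7 × 0.455 = 3.185
  c=8: 8 × 0.390 = 3.120
  c=9: 9 × 0.325 = 2.925
  c=10: 10 × 0.260 = 2.600
Maximum at c = 7 (3.185 emerging adult offspring).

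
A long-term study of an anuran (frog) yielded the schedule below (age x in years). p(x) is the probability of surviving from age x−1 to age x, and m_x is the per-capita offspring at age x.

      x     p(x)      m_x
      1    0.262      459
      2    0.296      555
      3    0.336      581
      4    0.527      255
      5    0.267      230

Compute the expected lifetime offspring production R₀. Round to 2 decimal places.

182.78

Survivorship from birth: l_x = p_1·p_2·…·p_x.
  l_1 = 0.26200
  l_2 = 0.07755
  l_3 = 0.02606
  l_4 = 0.01373
  l_5 = 0.00367
R₀ = Σ l_x m_x:
  age 1: 0.26200 × 459 = 120.2580
  age 2: 0.07755 × 555 = 43.0402
  age 3: 0.02606 × 581 = 15.1409
  age 4: 0.01373 × 255 = 3.5011
  age 5: 0.00367 × 230 = 0.8441
R₀ = 120.2580 + 43.0402 + 15.1409 + 3.5011 + 0.8441 = 182.7844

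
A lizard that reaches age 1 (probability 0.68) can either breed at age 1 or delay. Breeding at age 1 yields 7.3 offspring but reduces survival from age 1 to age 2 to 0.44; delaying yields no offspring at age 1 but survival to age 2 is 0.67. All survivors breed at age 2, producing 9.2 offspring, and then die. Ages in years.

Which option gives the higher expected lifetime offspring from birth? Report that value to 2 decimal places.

breed at age 1: R₀ = 0.68 × (7.3 + 0.44 × 9.2) = 0.68 × 11.3480 = 7.7166
delay to age 2: R₀ = 0.68 × (0.67 × 9.2) = 0.68 × 6.1640 = 4.1915
Higher: breed at age 1 (7.7166).

7.72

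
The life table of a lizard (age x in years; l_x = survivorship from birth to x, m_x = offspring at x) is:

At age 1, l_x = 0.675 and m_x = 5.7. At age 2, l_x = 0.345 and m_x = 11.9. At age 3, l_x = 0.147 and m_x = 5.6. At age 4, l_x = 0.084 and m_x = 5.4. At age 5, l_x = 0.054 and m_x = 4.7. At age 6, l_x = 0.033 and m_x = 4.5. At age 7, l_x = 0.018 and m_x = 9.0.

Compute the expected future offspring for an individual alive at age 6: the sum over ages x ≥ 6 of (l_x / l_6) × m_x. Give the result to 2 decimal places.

9.41

l_6 = 0.033. Conditional survival from age 6 to x is l_x / l_6.
  x=6: (0.033/0.033) × 4.5 = 4.5000
  x=7: (0.018/0.033) × 9.0 = 4.9091
Sum = 4.5000 + 4.9091 = 9.4091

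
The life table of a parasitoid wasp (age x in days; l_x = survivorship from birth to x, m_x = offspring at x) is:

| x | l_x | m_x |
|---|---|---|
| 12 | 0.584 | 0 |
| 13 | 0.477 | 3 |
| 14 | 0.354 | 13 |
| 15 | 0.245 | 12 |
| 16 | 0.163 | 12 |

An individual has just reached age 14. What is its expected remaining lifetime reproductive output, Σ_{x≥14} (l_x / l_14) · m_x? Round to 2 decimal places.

l_14 = 0.354. Conditional survival from age 14 to x is l_x / l_14.
  x=14: (0.354/0.354) × 13 = 13.0000
  x=15: (0.245/0.354) × 12 = 8.3051
  x=16: (0.163/0.354) × 12 = 5.5254
Sum = 13.0000 + 8.3051 + 5.5254 = 26.8305

26.83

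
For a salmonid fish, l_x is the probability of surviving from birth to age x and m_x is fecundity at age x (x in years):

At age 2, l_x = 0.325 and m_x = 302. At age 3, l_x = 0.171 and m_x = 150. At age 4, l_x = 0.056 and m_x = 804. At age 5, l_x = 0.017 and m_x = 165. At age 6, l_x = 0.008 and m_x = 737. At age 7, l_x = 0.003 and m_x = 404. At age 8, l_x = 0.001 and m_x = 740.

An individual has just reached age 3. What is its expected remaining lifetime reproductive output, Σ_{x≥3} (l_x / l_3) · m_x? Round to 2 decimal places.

l_3 = 0.171. Conditional survival from age 3 to x is l_x / l_3.
  x=3: (0.171/0.171) × 150 = 150.0000
  x=4: (0.056/0.171) × 804 = 263.2982
  x=5: (0.017/0.171) × 165 = 16.4035
  x=6: (0.008/0.171) × 737 = 34.4795
  x=7: (0.003/0.171) × 404 = 7.0877
  x=8: (0.001/0.171) × 740 = 4.3275
Sum = 150.0000 + 263.2982 + 16.4035 + 34.4795 + 7.0877 + 4.3275 = 475.5965

475.60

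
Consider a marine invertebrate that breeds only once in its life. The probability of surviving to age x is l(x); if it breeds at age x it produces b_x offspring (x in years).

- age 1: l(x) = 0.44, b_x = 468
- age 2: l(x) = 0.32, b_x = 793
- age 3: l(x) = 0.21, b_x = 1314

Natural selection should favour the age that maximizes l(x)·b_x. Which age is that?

Expected offspring if breeding at age x = l(x) × b_x:
  age 1: 0.44 × 468 = 205.920
  age 2: 0.32 × 793 = 253.760
  age 3: 0.21 × 1314 = 275.940
Maximum at age 3 (275.940).

3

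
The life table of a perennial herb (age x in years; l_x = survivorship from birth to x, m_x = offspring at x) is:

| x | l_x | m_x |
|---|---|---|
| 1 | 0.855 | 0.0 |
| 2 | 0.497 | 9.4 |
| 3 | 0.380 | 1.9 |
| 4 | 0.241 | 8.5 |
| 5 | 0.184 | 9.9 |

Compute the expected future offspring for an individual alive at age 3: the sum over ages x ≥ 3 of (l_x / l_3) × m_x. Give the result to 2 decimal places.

12.08

l_3 = 0.380. Conditional survival from age 3 to x is l_x / l_3.
  x=3: (0.380/0.380) × 1.9 = 1.9000
  x=4: (0.241/0.380) × 8.5 = 5.3908
  x=5: (0.184/0.380) × 9.9 = 4.7937
Sum = 1.9000 + 5.3908 + 4.7937 = 12.0845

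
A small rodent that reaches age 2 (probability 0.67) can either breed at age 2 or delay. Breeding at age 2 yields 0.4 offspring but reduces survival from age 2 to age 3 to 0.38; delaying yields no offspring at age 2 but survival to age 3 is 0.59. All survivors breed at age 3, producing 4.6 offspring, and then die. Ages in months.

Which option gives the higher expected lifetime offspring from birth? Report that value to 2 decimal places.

breed at age 2: R₀ = 0.67 × (0.4 + 0.38 × 4.6) = 0.67 × 2.1480 = 1.4392
delay to age 3: R₀ = 0.67 × (0.59 × 4.6) = 0.67 × 2.7140 = 1.8184
Higher: delay to age 3 (1.8184).

1.82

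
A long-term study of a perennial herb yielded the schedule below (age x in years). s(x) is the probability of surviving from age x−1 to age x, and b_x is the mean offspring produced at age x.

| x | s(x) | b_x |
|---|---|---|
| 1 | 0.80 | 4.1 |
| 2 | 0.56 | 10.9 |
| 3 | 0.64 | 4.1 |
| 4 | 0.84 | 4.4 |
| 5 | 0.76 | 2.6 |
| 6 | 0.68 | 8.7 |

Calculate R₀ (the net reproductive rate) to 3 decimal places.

11.957

Survivorship from birth: l_x = s_1·s_2·…·s_x.
  l_1 = 0.80000
  l_2 = 0.44800
  l_3 = 0.28672
  l_4 = 0.24084
  l_5 = 0.18304
  l_6 = 0.12447
R₀ = Σ l_x b_x:
  age 1: 0.80000 × 4.1 = 3.2800
  age 2: 0.44800 × 10.9 = 4.8832
  age 3: 0.28672 × 4.1 = 1.1756
  age 4: 0.24084 × 4.4 = 1.0597
  age 5: 0.18304 × 2.6 = 0.4759
  age 6: 0.12447 × 8.7 = 1.0829
R₀ = 3.2800 + 4.8832 + 1.1756 + 1.0597 + 0.4759 + 1.0829 = 11.9572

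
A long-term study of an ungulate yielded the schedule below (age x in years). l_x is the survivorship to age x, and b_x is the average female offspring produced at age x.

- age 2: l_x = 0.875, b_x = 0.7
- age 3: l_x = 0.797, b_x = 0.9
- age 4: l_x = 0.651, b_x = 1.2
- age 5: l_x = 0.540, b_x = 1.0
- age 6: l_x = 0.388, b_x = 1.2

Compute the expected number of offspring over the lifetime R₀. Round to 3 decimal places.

3.117

R₀ = Σ l_x b_x:
  age 2: 0.875 × 0.7 = 0.6125
  age 3: 0.797 × 0.9 = 0.7173
  age 4: 0.651 × 1.2 = 0.7812
  age 5: 0.540 × 1.0 = 0.5400
  age 6: 0.388 × 1.2 = 0.4656
R₀ = 0.6125 + 0.7173 + 0.7812 + 0.5400 + 0.4656 = 3.1166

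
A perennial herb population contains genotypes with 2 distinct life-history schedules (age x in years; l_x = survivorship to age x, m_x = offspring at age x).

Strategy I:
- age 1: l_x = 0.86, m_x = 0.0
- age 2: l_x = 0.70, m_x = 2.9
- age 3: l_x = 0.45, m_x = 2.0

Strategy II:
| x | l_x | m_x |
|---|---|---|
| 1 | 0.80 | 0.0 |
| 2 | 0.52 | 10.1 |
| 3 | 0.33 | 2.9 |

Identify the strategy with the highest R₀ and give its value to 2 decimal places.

6.21

Strategy I: R₀ = 0.86×0.0 + 0.70×2.9 + 0.45×2.0 = 2.9300
Strategy II: R₀ = 0.80×0.0 + 0.52×10.1 + 0.33×2.9 = 6.2090
Highest R₀: strategy II with 6.2090.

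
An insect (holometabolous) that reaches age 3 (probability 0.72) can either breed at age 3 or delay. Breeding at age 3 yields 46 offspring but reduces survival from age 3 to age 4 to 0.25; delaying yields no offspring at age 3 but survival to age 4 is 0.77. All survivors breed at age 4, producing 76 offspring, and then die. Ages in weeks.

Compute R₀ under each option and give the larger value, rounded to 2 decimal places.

46.80

breed at age 3: R₀ = 0.72 × (46 + 0.25 × 76) = 0.72 × 65.0000 = 46.8000
delay to age 4: R₀ = 0.72 × (0.77 × 76) = 0.72 × 58.5200 = 42.1344
Higher: breed at age 3 (46.8000).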